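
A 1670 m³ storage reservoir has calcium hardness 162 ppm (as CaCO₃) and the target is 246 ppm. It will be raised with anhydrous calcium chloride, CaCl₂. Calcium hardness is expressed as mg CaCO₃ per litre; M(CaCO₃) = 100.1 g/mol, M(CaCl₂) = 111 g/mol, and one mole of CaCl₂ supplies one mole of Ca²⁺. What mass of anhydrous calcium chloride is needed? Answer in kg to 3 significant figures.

Volume: 1670 m³ = 1,670,000 L.
Hardness to add: (246 − 162) = 84 mg/L as CaCO₃ × 1,670,000 L = 140,300 g as CaCO₃.
Moles of Ca²⁺ (1 mol Ca²⁺ ≡ 1 mol CaCO₃): 140,300 / 100.1 g/mol = 1401 mol.
Mass of CaCl₂: 1401 × 111 = 155,600 g.

156 kg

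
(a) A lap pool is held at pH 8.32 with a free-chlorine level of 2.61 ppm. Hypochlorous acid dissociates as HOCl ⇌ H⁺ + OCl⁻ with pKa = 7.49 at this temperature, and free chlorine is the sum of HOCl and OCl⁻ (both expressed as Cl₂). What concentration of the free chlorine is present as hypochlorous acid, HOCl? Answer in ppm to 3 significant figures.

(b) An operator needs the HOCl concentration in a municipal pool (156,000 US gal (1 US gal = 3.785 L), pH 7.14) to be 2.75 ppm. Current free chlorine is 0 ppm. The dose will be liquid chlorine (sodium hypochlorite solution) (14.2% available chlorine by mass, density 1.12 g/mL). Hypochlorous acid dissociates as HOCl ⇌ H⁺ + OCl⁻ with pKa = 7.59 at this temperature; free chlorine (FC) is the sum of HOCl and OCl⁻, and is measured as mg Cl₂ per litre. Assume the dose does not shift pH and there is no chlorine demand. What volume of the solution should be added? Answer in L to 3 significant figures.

(a) 0.336 ppm; (b) 13.8 L

(a) [OCl⁻]/[HOCl] = 10^(pH − pKa) = 10^(8.32 − 7.49) = 10^0.83 = 6.761.
(a) Fraction as HOCl = 1 / (1 + 6.761) = 0.1289.
(a) HOCl = 0.1289 × 2.61 ppm = 0.3363 ppm.

(b) Volume: 156,000 US gal × 3.785 L/gal = 590,460 L.
(b) [OCl⁻]/[HOCl] = 10^(pH − pKa) = 10^(7.14 − 7.59) = 0.3548; fraction as HOCl = 1/(1 + 0.3548) = 0.7381.
(b) Free chlorine required for 2.75 ppm HOCl: 2.75 / 0.7381 = 3.726 ppm.
(b) FC to add: 3.726 − 0 = 3.726 mg/L as Cl₂.
(b) Cl₂ equivalent: 3.726 mg/L × 590,460 L = 2200 g.
(b) Product at 14.2% available Cl: 2200 / 0.142 = 15,490 g.
(b) Volume: 15,490 g ÷ 1.12 g/mL = 13,830 mL.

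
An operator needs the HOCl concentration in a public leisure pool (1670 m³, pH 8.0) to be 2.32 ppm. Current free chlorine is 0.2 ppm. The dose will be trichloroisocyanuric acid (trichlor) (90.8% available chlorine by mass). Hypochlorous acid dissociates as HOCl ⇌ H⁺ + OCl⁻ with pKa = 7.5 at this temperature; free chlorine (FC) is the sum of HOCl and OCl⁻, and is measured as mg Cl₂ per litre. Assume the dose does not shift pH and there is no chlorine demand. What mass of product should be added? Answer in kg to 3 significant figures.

17.4 kg

Volume: 1670 m³ = 1,670,000 L.
[OCl⁻]/[HOCl] = 10^(pH − pKa) = 10^(8.0 − 7.5) = 3.162; fraction as HOCl = 1/(1 + 3.162) = 0.2403.
Free chlorine required for 2.32 ppm HOCl: 2.32 / 0.2403 = 9.656 ppm.
FC to add: 9.656 − 0.2 = 9.456 mg/L as Cl₂.
Cl₂ equivalent: 9.456 mg/L × 1,670,000 L = 15,790 g.
Product at 90.8% available Cl: 15,790 / 0.908 = 17,390 g.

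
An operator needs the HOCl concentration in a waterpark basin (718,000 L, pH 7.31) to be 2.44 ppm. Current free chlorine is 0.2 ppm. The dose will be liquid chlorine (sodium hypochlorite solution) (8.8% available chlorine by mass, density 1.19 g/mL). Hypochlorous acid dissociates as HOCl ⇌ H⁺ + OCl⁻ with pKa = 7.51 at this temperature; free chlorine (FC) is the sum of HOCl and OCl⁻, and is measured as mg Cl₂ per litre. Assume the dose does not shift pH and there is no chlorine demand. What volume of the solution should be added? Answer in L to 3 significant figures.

25.9 L

[OCl⁻]/[HOCl] = 10^(pH − pKa) = 10^(7.31 − 7.51) = 0.631; fraction as HOCl = 1/(1 + 0.631) = 0.6131.
Free chlorine required for 2.44 ppm HOCl: 2.44 / 0.6131 = 3.98 ppm.
FC to add: 3.98 − 0.2 = 3.78 mg/L as Cl₂.
Cl₂ equivalent: 3.78 mg/L × 718,000 L = 2714 g.
Product at 8.8% available Cl: 2714 / 0.088 = 30,840 g.
Volume: 30,840 g ÷ 1.19 g/mL = 25,910 mL.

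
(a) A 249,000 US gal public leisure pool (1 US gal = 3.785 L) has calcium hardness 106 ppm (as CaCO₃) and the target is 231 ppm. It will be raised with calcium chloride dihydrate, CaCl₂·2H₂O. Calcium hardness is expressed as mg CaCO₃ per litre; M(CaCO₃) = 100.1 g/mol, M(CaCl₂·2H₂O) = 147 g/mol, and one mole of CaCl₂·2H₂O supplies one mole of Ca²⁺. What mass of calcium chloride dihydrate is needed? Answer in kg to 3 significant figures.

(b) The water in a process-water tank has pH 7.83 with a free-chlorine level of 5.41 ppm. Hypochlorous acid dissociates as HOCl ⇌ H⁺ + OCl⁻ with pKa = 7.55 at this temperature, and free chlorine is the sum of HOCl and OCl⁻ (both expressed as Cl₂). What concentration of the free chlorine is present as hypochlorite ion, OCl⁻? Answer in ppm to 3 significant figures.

(a) Volume: 249,000 US gal × 3.785 L/gal = 942,465 L.
(a) Hardness to add: (231 − 106) = 125 mg/L as CaCO₃ × 942,465 L = 117,800 g as CaCO₃.
(a) Moles of Ca²⁺ (1 mol Ca²⁺ ≡ 1 mol CaCO₃): 117,800 / 100.1 g/mol = 1177 mol.
(a) Mass of CaCl₂·2H₂O: 1177 × 147 = 173,000 g.

(b) [OCl⁻]/[HOCl] = 10^(pH − pKa) = 10^(7.83 − 7.55) = 10^0.28 = 1.905.
(b) Fraction as HOCl = 1 / (1 + 1.905) = 0.3442.
(b) OCl⁻ = (1 − 0.3442) × 5.41 ppm = 3.548 ppm.

(a) 173 kg; (b) 3.55 ppm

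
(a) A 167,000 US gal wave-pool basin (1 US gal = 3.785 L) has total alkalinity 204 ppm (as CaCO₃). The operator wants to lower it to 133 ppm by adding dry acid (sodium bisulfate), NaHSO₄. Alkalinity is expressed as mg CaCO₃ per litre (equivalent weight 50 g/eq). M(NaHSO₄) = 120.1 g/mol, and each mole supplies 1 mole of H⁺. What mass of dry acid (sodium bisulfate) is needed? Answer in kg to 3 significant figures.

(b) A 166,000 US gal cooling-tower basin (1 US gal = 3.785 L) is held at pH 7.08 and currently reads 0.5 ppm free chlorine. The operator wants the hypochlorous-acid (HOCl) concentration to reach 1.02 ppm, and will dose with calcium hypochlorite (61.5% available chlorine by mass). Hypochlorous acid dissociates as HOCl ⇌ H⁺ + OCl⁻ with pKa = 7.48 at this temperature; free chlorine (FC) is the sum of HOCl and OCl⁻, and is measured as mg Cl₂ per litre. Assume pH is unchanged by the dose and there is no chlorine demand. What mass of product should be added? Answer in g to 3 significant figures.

(a) 108 kg; (b) 946 g

(a) Volume: 167,000 US gal × 3.785 L/gal = 632,095 L.
(a) Alkalinity to neutralize: (204 − 133) = 71 mg/L as CaCO₃ × 632,095 L = 44,880 g as CaCO₃.
(a) Equivalents of H⁺ required: 44,880 ÷ 50 g/eq = 897.6 eq = 897.6 mol NaHSO₄.
(a) Mass of NaHSO₄: 897.6 × 120.1 = 107,800 g.

(b) Volume: 166,000 US gal × 3.785 L/gal = 628,310 L.
(b) [OCl⁻]/[HOCl] = 10^(pH − pKa) = 10^(7.08 − 7.48) = 0.3981; fraction as HOCl = 1/(1 + 0.3981) = 0.7153.
(b) Free chlorine required for 1.02 ppm HOCl: 1.02 / 0.7153 = 1.426 ppm.
(b) FC to add: 1.426 − 0.5 = 0.9261 mg/L as Cl₂.
(b) Cl₂ equivalent: 0.9261 mg/L × 628,310 L = 581.9 g.
(b) Product at 61.5% available Cl: 581.9 / 0.615 = 946.1 g.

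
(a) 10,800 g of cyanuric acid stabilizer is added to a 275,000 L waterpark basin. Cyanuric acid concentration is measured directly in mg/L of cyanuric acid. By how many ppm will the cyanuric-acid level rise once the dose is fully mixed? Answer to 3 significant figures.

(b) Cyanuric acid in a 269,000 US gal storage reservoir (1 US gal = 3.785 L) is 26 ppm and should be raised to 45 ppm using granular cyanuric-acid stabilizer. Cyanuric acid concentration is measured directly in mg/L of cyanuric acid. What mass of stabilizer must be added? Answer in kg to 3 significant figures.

(a) 39.3 ppm; (b) 19.3 kg

(a) Rise: 10,800 g / 275,000 L × 1000 = 39.27 mg/L.

(b) Volume: 269,000 US gal × 3.785 L/gal = 1,018,165 L.
(b) CYA to add: (45 − 26) = 19 mg/L × 1,018,165 L = 19,350 g cyanuric acid.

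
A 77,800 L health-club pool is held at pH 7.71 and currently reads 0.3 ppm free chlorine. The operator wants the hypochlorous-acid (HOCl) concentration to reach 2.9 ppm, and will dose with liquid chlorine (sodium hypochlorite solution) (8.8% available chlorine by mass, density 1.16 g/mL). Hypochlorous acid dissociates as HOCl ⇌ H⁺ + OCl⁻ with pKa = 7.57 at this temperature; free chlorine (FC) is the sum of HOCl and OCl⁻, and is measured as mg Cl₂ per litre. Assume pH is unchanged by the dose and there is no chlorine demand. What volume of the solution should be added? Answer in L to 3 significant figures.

5.03 L

[OCl⁻]/[HOCl] = 10^(pH − pKa) = 10^(7.71 − 7.57) = 1.38; fraction as HOCl = 1/(1 + 1.38) = 0.4201.
Free chlorine required for 2.9 ppm HOCl: 2.9 / 0.4201 = 6.903 ppm.
FC to add: 6.903 − 0.3 = 6.603 mg/L as Cl₂.
Cl₂ equivalent: 6.603 mg/L × 77,800 L = 513.7 g.
Product at 8.8% available Cl: 513.7 / 0.088 = 5838 g.
Volume: 5838 g ÷ 1.16 g/mL = 5033 mL.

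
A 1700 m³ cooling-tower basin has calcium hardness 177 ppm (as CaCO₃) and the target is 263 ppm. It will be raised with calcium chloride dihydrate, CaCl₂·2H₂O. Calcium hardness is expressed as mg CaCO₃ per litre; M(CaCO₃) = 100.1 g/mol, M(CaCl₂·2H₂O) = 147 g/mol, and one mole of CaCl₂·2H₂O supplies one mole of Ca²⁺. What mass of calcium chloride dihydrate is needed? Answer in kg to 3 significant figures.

Volume: 1700 m³ = 1,700,000 L.
Hardness to add: (263 − 177) = 86 mg/L as CaCO₃ × 1,700,000 L = 146,200 g as CaCO₃.
Moles of Ca²⁺ (1 mol Ca²⁺ ≡ 1 mol CaCO₃): 146,200 / 100.1 g/mol = 1461 mol.
Mass of CaCl₂·2H₂O: 1461 × 147 = 214,700 g.

215 kg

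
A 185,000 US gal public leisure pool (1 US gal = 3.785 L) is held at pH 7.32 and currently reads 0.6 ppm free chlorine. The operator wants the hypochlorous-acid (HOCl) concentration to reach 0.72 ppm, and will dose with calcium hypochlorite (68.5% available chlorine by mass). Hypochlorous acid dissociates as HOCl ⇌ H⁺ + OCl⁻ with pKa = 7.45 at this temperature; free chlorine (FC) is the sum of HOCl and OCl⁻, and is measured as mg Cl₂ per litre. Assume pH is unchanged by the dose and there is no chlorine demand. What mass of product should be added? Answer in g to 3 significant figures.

668 g

Volume: 185,000 US gal × 3.785 L/gal = 700,225 L.
[OCl⁻]/[HOCl] = 10^(pH − pKa) = 10^(7.32 − 7.45) = 0.7413; fraction as HOCl = 1/(1 + 0.7413) = 0.5743.
Free chlorine required for 0.72 ppm HOCl: 0.72 / 0.5743 = 1.254 ppm.
FC to add: 1.254 − 0.6 = 0.6537 mg/L as Cl₂.
Cl₂ equivalent: 0.6537 mg/L × 700,225 L = 457.8 g.
Product at 68.5% available Cl: 457.8 / 0.685 = 668.3 g.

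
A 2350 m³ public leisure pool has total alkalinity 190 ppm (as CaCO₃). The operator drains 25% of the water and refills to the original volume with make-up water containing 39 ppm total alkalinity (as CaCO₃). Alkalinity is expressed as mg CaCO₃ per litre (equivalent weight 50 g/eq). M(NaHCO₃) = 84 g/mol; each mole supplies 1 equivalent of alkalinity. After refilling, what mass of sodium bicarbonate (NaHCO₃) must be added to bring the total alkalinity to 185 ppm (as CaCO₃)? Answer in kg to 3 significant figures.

129 kg

Volume: 2350 m³ = 2,350,000 L.
After draining 25% and refilling: 190 × 0.75 + 39 × 0.25 = 152.25 ppm.
Deficit to target: 185 − 152.25 = 32.75 mg/L.
As CaCO₃: 32.75 mg/L × 2,350,000 L = 76,960 g; ÷ 50 g/eq ÷ 1 = 1539 mol NaHCO₃.
Mass: 1539 × 84 = 129,300 g.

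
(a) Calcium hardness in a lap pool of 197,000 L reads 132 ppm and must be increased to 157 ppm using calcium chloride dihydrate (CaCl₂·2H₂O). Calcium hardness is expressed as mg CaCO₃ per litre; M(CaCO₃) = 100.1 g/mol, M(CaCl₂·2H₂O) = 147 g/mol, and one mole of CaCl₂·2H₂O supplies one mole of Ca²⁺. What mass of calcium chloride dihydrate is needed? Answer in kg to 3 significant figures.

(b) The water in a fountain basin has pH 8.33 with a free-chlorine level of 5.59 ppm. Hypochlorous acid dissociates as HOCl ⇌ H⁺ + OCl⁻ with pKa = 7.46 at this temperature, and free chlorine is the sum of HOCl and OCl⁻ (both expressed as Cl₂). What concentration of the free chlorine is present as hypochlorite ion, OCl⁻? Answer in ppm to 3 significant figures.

(a) 7.23 kg; (b) 4.93 ppm

(a) Hardness to add: (157 − 132) = 25 mg/L as CaCO₃ × 197,000 L = 4925 g as CaCO₃.
(a) Moles of Ca²⁺ (1 mol Ca²⁺ ≡ 1 mol CaCO₃): 4925 / 100.1 g/mol = 49.2 mol.
(a) Mass of CaCl₂·2H₂O: 49.2 × 147 = 7233 g.

(b) [OCl⁻]/[HOCl] = 10^(pH − pKa) = 10^(8.33 − 7.46) = 10^0.87 = 7.413.
(b) Fraction as HOCl = 1 / (1 + 7.413) = 0.1189.
(b) OCl⁻ = (1 − 0.1189) × 5.59 ppm = 4.926 ppm.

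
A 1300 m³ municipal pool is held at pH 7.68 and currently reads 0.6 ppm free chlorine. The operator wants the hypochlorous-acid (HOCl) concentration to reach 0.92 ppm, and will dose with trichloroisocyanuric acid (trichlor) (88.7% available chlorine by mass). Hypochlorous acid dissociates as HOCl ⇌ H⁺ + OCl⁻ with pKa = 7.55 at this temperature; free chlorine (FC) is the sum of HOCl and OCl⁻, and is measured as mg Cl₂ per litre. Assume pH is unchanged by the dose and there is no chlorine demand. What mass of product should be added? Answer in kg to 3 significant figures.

2.29 kg

Volume: 1300 m³ = 1,300,000 L.
[OCl⁻]/[HOCl] = 10^(pH − pKa) = 10^(7.68 − 7.55) = 1.349; fraction as HOCl = 1/(1 + 1.349) = 0.4257.
Free chlorine required for 0.92 ppm HOCl: 0.92 / 0.4257 = 2.161 ppm.
FC to add: 2.161 − 0.6 = 1.561 mg/L as Cl₂.
Cl₂ equivalent: 1.561 mg/L × 1,300,000 L = 2029 g.
Product at 88.7% available Cl: 2029 / 0.887 = 2288 g.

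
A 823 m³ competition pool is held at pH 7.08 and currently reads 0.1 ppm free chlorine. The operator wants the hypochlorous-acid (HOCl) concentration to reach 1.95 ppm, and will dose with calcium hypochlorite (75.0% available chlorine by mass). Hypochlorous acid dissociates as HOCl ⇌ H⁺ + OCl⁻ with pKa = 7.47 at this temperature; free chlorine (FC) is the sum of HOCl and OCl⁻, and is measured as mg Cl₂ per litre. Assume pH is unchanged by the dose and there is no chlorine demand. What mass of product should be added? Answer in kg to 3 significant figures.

Volume: 823 m³ = 823,000 L.
[OCl⁻]/[HOCl] = 10^(pH − pKa) = 10^(7.08 − 7.47) = 0.4074; fraction as HOCl = 1/(1 + 0.4074) = 0.7105.
Free chlorine required for 1.95 ppm HOCl: 1.95 / 0.7105 = 2.744 ppm.
FC to add: 2.744 − 0.1 = 2.644 mg/L as Cl₂.
Cl₂ equivalent: 2.644 mg/L × 823,000 L = 2176 g.
Product at 75.0% available Cl: 2176 / 0.75 = 2902 g.

2.90 kg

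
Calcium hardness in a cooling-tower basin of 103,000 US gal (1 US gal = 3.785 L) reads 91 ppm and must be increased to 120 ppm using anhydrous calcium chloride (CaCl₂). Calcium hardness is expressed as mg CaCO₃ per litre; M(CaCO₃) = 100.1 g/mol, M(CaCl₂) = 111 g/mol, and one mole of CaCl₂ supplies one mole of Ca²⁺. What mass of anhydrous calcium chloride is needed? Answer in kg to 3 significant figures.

12.5 kg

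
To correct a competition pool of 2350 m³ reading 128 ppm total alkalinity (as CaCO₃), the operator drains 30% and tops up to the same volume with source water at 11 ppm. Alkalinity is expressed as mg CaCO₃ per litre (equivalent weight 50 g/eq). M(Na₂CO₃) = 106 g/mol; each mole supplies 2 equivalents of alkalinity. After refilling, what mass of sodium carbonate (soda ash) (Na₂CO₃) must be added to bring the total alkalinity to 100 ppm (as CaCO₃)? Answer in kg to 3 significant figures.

17.7 kg

Volume: 2350 m³ = 2,350,000 L.
After draining 30% and refilling: 128 × 0.70 + 11 × 0.30 = 92.9 ppm.
Deficit to target: 100 − 92.9 = 7.1 mg/L.
As CaCO₃: 7.1 mg/L × 2,350,000 L = 16,690 g; ÷ 50 g/eq ÷ 2 = 166.9 mol Na₂CO₃.
Mass: 166.9 × 106 = 17,690 g.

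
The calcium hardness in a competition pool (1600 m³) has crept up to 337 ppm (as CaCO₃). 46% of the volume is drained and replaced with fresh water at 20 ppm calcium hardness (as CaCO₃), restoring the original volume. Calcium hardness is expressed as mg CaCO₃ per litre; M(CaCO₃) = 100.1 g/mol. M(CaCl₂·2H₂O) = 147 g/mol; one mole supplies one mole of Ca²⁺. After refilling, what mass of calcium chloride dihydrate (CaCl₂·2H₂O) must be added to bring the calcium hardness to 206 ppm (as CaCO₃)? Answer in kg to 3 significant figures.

34.8 kg

Volume: 1600 m³ = 1,600,000 L.
After draining 46% and refilling: 337 × 0.54 + 20 × 0.46 = 191.18 ppm.
Deficit to target: 206 − 191.18 = 14.82 mg/L.
As CaCO₃: 14.82 mg/L × 1,600,000 L = 23,710 g; ÷ 100.1 = 236.9 mol Ca²⁺.
Mass: 236.9 × 147 = 34,820 g.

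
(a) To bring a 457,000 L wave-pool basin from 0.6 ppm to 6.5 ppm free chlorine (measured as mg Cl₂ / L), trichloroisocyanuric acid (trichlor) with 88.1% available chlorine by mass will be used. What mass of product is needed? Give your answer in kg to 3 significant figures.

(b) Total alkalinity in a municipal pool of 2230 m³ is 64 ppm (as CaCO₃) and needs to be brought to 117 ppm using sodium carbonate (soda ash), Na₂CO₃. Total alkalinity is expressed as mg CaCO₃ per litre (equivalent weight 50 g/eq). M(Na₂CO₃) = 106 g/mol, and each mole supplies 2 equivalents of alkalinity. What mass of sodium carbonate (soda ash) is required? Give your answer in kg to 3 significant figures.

(a) Chlorine deficit: 6.5 − 0.6 = 5.9 ppm = 5.9 mg/L as Cl₂.
(a) Cl₂ equivalent needed: 5.9 mg/L × 457,000 L = 2,696,000 mg = 2696 g.
(a) Product at 88.1% available chlorine: 2696 / 0.881 = 3060 g.

(b) Volume: 2230 m³ = 2,230,000 L.
(b) Alkalinity to add: (117 − 64) = 53 mg/L as CaCO₃ × 2,230,000 L = 118,200 g as CaCO₃.
(b) Equivalents: 118,200 g ÷ 50 g/eq = 2364 eq.
(b) Each mole of Na₂CO₃ supplies 2 eq, so 2364 / 2 = 1182 mol.
(b) Mass: 1182 mol × 106 g/mol = 125,300 g.

(a) 3.06 kg; (b) 125 kg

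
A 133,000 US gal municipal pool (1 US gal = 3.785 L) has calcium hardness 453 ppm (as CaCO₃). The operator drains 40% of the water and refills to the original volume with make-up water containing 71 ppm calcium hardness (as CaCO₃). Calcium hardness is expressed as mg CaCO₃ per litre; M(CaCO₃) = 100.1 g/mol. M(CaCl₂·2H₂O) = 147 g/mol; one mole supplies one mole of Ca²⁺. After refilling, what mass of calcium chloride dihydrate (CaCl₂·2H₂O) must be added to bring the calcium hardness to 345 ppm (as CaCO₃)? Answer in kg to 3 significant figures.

Volume: 133,000 US gal × 3.785 L/gal = 503,405 L.
After draining 40% and refilling: 453 × 0.60 + 71 × 0.40 = 300.2 ppm.
Deficit to target: 345 − 300.2 = 44.8 mg/L.
As CaCO₃: 44.8 mg/L × 503,405 L = 22,550 g; ÷ 100.1 = 225.3 mol Ca²⁺.
Mass: 225.3 × 147 = 33,120 g.

33.1 kg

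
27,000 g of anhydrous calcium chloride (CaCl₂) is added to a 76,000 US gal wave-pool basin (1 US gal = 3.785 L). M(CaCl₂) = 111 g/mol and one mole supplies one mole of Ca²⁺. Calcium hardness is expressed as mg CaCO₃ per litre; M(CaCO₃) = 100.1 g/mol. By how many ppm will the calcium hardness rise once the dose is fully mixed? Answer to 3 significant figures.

Volume: 76,000 US gal × 3.785 L/gal = 287,660 L.
Moles of Ca²⁺: 27,000 g ÷ 111 g/mol = 243.2 mol.
As CaCO₃: 243.2 mol × 100.1 g/mol = 24,350 g.
Rise: 24,350 g / 287,660 L × 1000 = 84.64 mg/L.

84.6 ppm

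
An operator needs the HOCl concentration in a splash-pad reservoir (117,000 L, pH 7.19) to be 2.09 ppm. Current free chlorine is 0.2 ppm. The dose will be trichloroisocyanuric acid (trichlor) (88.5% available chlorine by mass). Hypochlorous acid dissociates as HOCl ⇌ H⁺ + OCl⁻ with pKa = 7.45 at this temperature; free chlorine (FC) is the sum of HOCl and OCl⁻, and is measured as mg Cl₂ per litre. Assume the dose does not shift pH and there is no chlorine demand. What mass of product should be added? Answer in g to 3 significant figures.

402 g

[OCl⁻]/[HOCl] = 10^(pH − pKa) = 10^(7.19 − 7.45) = 0.5495; fraction as HOCl = 1/(1 + 0.5495) = 0.6454.
Free chlorine required for 2.09 ppm HOCl: 2.09 / 0.6454 = 3.239 ppm.
FC to add: 3.239 − 0.2 = 3.039 mg/L as Cl₂.
Cl₂ equivalent: 3.039 mg/L × 117,000 L = 355.5 g.
Product at 88.5% available Cl: 355.5 / 0.885 = 401.7 g.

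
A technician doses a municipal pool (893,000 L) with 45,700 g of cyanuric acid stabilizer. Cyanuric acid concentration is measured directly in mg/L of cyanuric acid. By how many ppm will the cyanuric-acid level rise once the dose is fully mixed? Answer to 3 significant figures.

51.2 ppm

Rise: 45,700 g / 893,000 L × 1000 = 51.18 mg/L.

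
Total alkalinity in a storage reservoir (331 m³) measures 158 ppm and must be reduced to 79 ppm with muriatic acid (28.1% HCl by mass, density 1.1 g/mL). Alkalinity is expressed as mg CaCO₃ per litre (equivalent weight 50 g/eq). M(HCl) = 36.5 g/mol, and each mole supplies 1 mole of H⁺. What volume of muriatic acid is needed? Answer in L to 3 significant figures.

61.8 L

Volume: 331 m³ = 331,000 L.
Alkalinity to neutralize: (158 − 79) = 79 mg/L as CaCO₃ × 331,000 L = 26,150 g as CaCO₃.
Equivalents of H⁺ required: 26,150 ÷ 50 g/eq = 523 eq = 523 mol HCl.
Mass of HCl: 523 × 36.5 = 19,090 g.
Mass of 28.1% solution: 19,090 / 0.281 = 67,930 g.
Volume: 67,930 g ÷ 1.1 g/mL = 61,760 mL.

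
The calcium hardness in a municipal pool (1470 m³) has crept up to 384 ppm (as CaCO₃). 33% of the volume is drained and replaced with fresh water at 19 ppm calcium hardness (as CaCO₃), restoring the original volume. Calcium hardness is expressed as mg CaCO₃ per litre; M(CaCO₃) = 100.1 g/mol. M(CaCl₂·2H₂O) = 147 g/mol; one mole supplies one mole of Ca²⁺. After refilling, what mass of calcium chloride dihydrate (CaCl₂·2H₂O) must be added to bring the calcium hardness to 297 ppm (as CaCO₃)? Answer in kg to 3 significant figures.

Volume: 1470 m³ = 1,470,000 L.
After draining 33% and refilling: 384 × 0.67 + 19 × 0.33 = 263.55 ppm.
Deficit to target: 297 − 263.55 = 33.45 mg/L.
As CaCO₃: 33.45 mg/L × 1,470,000 L = 49,170 g; ÷ 100.1 = 491.2 mol Ca²⁺.
Mass: 491.2 × 147 = 72,210 g.

72.2 kg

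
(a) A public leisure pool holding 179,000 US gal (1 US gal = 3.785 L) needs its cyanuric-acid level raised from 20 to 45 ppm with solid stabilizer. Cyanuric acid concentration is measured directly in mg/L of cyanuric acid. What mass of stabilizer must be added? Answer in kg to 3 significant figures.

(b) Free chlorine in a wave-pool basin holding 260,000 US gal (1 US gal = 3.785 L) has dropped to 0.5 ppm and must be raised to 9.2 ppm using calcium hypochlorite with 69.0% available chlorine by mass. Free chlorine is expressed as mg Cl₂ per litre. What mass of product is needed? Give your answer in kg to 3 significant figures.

(a) Volume: 179,000 US gal × 3.785 L/gal = 677,515 L.
(a) CYA to add: (45 − 20) = 25 mg/L × 677,515 L = 16,940 g cyanuric acid.

(b) Volume: 260,000 US gal × 3.785 L/gal = 984,100 L.
(b) Chlorine deficit: 9.2 − 0.5 = 8.7 ppm = 8.7 mg/L as Cl₂.
(b) Cl₂ equivalent needed: 8.7 mg/L × 984,100 L = 8,562,000 mg = 8562 g.
(b) Product at 69.0% available chlorine: 8562 / 0.69 = 12,410 g.

(a) 16.9 kg; (b) 12.4 kg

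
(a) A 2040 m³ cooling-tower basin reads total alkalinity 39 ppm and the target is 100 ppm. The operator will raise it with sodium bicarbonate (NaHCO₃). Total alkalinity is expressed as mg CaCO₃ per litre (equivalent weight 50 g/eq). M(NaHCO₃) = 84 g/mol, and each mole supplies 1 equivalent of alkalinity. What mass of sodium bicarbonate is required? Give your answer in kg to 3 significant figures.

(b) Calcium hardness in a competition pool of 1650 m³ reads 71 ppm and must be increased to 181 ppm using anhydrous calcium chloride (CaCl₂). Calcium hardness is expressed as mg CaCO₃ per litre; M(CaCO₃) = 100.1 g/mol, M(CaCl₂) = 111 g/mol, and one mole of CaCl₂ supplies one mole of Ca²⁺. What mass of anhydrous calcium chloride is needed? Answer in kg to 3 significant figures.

(a) 209 kg; (b) 201 kg

(a) Volume: 2040 m³ = 2,040,000 L.
(a) Alkalinity to add: (100 − 39) = 61 mg/L as CaCO₃ × 2,040,000 L = 124,400 g as CaCO₃.
(a) Equivalents: 124,400 g ÷ 50 g/eq = 2489 eq.
(a) NaHCO₃ supplies 1 eq per mole → 2489 mol.
(a) Mass: 2489 mol × 84 g/mol = 209,100 g.

(b) Volume: 1650 m³ = 1,650,000 L.
(b) Hardness to add: (181 − 71) = 110 mg/L as CaCO₃ × 1,650,000 L = 181,500 g as CaCO₃.
(b) Moles of Ca²⁺ (1 mol Ca²⁺ ≡ 1 mol CaCO₃): 181,500 / 100.1 g/mol = 1813 mol.
(b) Mass of CaCl₂: 1813 × 111 = 201,300 g.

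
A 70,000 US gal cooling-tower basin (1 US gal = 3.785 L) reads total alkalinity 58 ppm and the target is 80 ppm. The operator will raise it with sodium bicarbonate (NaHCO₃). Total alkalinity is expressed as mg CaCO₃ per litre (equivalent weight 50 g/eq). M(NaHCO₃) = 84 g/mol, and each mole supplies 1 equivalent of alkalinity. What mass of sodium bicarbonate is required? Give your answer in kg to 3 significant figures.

9.79 kg

Volume: 70,000 US gal × 3.785 L/gal = 264,950 L.
Alkalinity to add: (80 − 58) = 22 mg/L as CaCO₃ × 264,950 L = 5829 g as CaCO₃.
Equivalents: 5829 g ÷ 50 g/eq = 116.6 eq.
NaHCO₃ supplies 1 eq per mole → 116.6 mol.
Mass: 116.6 mol × 84 g/mol = 9793 g.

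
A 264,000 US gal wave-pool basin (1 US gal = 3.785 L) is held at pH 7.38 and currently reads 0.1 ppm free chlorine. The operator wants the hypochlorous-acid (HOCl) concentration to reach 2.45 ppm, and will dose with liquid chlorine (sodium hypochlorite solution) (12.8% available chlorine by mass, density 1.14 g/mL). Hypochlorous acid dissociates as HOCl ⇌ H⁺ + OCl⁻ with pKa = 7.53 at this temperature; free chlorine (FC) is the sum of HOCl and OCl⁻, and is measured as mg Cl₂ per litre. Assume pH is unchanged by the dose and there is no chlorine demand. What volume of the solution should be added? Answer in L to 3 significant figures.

28.0 L

Volume: 264,000 US gal × 3.785 L/gal = 999,240 L.
[OCl⁻]/[HOCl] = 10^(pH − pKa) = 10^(7.38 − 7.53) = 0.7079; fraction as HOCl = 1/(1 + 0.7079) = 0.5855.
Free chlorine required for 2.45 ppm HOCl: 2.45 / 0.5855 = 4.184 ppm.
FC to add: 4.184 − 0.1 = 4.084 mg/L as Cl₂.
Cl₂ equivalent: 4.084 mg/L × 999,240 L = 4081 g.
Product at 12.8% available Cl: 4081 / 0.128 = 31,890 g.
Volume: 31,890 g ÷ 1.14 g/mL = 27,970 mL.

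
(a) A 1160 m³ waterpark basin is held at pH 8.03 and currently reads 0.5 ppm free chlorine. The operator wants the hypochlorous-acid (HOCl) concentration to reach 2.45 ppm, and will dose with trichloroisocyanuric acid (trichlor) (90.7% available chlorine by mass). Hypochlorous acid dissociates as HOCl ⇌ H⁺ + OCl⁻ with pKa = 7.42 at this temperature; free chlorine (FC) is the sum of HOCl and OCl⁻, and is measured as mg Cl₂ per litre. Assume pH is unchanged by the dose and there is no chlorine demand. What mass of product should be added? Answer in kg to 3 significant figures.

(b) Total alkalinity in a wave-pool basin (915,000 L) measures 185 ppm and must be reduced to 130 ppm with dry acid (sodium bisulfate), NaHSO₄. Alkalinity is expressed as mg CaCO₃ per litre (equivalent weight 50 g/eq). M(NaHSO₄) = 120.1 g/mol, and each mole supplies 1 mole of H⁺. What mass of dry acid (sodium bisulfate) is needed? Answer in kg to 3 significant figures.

(a) 15.3 kg; (b) 121 kg

(a) Volume: 1160 m³ = 1,160,000 L.
(a) [OCl⁻]/[HOCl] = 10^(pH − pKa) = 10^(8.03 − 7.42) = 4.074; fraction as HOCl = 1/(1 + 4.074) = 0.1971.
(a) Free chlorine required for 2.45 ppm HOCl: 2.45 / 0.1971 = 12.43 ppm.
(a) FC to add: 12.43 − 0.5 = 11.93 mg/L as Cl₂.
(a) Cl₂ equivalent: 11.93 mg/L × 1,160,000 L = 13,840 g.
(a) Product at 90.7% available Cl: 13,840 / 0.907 = 15,260 g.

(b) Alkalinity to neutralize: (185 − 130) = 55 mg/L as CaCO₃ × 915,000 L = 50,320 g as CaCO₃.
(b) Equivalents of H⁺ required: 50,320 ÷ 50 g/eq = 1006 eq = 1006 mol NaHSO₄.
(b) Mass of NaHSO₄: 1006 × 120.1 = 120,900 g.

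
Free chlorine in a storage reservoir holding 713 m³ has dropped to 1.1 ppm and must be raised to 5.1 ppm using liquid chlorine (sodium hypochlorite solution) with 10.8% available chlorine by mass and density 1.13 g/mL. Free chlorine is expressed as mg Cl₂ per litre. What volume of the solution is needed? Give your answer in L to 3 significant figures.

23.4 L

Volume: 713 m³ = 713,000 L.
Chlorine deficit: 5.1 − 1.1 = 4 ppm = 4 mg/L as Cl₂.
Cl₂ equivalent needed: 4 mg/L × 713,000 L = 2,852,000 mg = 2852 g.
Product at 10.8% available chlorine: 2852 / 0.108 = 26,410 g.
Volume at density 1.13 g/mL: 26,410 g ÷ 1.13 g/mL = 23,370 mL.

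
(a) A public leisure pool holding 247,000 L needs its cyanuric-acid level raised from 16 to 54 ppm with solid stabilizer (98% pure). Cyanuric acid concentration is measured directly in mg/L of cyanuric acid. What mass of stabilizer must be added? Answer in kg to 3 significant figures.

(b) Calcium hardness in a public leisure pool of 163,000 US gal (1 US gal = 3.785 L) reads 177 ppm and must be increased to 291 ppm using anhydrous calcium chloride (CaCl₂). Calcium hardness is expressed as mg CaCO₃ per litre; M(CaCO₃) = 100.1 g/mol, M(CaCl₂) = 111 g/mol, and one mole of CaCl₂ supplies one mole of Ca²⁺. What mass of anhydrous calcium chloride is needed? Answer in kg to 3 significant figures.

(a) 9.58 kg; (b) 78.0 kg

(a) CYA to add: (54 − 16) = 38 mg/L × 247,000 L = 9386 g cyanuric acid.
(a) At 98% purity: 9386 / 0.98 = 9578 g product.

(b) Volume: 163,000 US gal × 3.785 L/gal = 616,955 L.
(b) Hardness to add: (291 − 177) = 114 mg/L as CaCO₃ × 616,955 L = 70,330 g as CaCO₃.
(b) Moles of Ca²⁺ (1 mol Ca²⁺ ≡ 1 mol CaCO₃): 70,330 / 100.1 g/mol = 702.6 mol.
(b) Mass of CaCl₂: 702.6 × 111 = 77,990 g.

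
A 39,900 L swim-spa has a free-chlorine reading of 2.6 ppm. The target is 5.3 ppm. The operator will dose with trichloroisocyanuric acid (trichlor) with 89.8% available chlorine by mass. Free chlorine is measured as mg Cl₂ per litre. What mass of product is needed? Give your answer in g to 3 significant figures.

Chlorine deficit: 5.3 − 2.6 = 2.7 ppm = 2.7 mg/L as Cl₂.
Cl₂ equivalent needed: 2.7 mg/L × 39,900 L = 107,700 mg = 107.7 g.
Product at 89.8% available chlorine: 107.7 / 0.898 = 120 g.

120 g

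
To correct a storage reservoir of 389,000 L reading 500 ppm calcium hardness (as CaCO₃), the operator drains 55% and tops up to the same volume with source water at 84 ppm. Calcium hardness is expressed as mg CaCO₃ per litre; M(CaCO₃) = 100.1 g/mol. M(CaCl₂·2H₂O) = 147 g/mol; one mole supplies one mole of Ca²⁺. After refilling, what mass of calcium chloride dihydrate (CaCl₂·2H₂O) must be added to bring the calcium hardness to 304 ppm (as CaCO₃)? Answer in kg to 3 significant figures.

After draining 55% and refilling: 500 × 0.45 + 84 × 0.55 = 271.2 ppm.
Deficit to target: 304 − 271.2 = 32.8 mg/L.
As CaCO₃: 32.8 mg/L × 389,000 L = 12,760 g; ÷ 100.1 = 127.5 mol Ca²⁺.
Mass: 127.5 × 147 = 18,740 g.

18.7 kg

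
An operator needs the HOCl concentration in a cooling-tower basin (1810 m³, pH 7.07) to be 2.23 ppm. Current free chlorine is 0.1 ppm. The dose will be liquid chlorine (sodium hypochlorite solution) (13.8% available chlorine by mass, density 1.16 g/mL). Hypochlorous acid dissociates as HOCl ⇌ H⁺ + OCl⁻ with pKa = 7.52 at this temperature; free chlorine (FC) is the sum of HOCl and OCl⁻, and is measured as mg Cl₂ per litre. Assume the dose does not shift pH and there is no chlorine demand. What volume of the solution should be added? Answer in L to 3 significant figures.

Volume: 1810 m³ = 1,810,000 L.
[OCl⁻]/[HOCl] = 10^(pH − pKa) = 10^(7.07 − 7.52) = 0.3548; fraction as HOCl = 1/(1 + 0.3548) = 0.7381.
Free chlorine required for 2.23 ppm HOCl: 2.23 / 0.7381 = 3.021 ppm.
FC to add: 3.021 − 0.1 = 2.921 mg/L as Cl₂.
Cl₂ equivalent: 2.921 mg/L × 1,810,000 L = 5287 g.
Product at 13.8% available Cl: 5287 / 0.138 = 38,310 g.
Volume: 38,310 g ÷ 1.16 g/mL = 33,030 mL.

33.0 L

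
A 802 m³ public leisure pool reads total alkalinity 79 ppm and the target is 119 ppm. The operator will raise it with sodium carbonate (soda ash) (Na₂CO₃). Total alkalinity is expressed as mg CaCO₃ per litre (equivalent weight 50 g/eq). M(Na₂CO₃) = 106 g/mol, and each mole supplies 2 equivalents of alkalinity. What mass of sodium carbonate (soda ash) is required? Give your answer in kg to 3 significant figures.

Volume: 802 m³ = 802,000 L.
Alkalinity to add: (119 − 79) = 40 mg/L as CaCO₃ × 802,000 L = 32,080 g as CaCO₃.
Equivalents: 32,080 g ÷ 50 g/eq = 641.6 eq.
Each mole of Na₂CO₃ supplies 2 eq, so 641.6 / 2 = 320.8 mol.
Mass: 320.8 mol × 106 g/mol = 34,000 g.

34.0 kg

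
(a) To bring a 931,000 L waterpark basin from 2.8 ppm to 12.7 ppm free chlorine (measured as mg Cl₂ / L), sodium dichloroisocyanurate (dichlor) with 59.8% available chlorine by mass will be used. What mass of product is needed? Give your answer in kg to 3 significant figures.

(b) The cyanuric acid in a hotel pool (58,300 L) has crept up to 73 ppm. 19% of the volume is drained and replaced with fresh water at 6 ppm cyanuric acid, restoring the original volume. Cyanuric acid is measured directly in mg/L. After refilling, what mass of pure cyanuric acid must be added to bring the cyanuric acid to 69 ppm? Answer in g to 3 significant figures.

(a) Chlorine deficit: 12.7 − 2.8 = 9.9 ppm = 9.9 mg/L as Cl₂.
(a) Cl₂ equivalent needed: 9.9 mg/L × 931,000 L = 9,217,000 mg = 9217 g.
(a) Product at 59.8% available chlorine: 9217 / 0.598 = 15,410 g.

(b) After draining 19% and refilling: 73 × 0.81 + 6 × 0.19 = 60.27 ppm.
(b) Deficit to target: 69 − 60.27 = 8.73 mg/L.
(b) Mass: 8.73 mg/L × 58,300 L = 509 g cyanuric acid.

(a) 15.4 kg; (b) 509 g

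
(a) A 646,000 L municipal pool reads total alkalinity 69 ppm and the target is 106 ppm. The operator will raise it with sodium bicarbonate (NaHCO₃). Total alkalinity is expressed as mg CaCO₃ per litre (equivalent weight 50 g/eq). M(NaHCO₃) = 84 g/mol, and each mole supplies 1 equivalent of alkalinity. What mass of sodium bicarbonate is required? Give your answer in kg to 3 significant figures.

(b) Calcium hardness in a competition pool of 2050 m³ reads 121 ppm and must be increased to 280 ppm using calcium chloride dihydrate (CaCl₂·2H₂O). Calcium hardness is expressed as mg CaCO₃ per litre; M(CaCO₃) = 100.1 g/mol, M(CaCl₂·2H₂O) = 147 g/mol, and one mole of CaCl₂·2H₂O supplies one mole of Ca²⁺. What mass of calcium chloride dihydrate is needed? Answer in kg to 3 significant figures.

(a) 40.2 kg; (b) 479 kg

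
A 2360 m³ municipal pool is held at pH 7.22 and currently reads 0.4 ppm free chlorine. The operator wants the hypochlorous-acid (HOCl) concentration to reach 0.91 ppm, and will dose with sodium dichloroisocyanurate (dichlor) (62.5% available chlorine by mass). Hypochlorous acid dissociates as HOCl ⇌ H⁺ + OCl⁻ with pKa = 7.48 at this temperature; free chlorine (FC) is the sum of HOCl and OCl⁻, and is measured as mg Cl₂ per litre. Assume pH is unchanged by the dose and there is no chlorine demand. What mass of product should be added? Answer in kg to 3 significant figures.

3.81 kg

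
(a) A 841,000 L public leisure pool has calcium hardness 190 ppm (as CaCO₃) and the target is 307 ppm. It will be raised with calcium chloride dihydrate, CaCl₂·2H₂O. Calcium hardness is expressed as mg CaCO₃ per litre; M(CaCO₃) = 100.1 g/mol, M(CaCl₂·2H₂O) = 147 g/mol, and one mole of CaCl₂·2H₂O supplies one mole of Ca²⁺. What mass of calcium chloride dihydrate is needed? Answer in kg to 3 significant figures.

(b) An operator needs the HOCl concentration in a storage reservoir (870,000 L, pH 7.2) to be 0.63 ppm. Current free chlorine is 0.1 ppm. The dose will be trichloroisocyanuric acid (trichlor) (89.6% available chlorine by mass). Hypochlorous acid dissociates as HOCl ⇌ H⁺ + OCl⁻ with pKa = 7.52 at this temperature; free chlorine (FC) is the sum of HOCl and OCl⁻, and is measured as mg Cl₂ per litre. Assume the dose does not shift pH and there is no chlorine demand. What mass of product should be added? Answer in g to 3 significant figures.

(a) 144 kg; (b) 807 g

(a) Hardness to add: (307 − 190) = 117 mg/L as CaCO₃ × 841,000 L = 98,400 g as CaCO₃.
(a) Moles of Ca²⁺ (1 mol Ca²⁺ ≡ 1 mol CaCO₃): 98,400 / 100.1 g/mol = 983 mol.
(a) Mass of CaCl₂·2H₂O: 983 × 147 = 144,500 g.

(b) [OCl⁻]/[HOCl] = 10^(pH − pKa) = 10^(7.2 − 7.52) = 0.4786; fraction as HOCl = 1/(1 + 0.4786) = 0.6763.
(b) Free chlorine required for 0.63 ppm HOCl: 0.63 / 0.6763 = 0.9315 ppm.
(b) FC to add: 0.9315 − 0.1 = 0.8315 mg/L as Cl₂.
(b) Cl₂ equivalent: 0.8315 mg/L × 870,000 L = 723.4 g.
(b) Product at 89.6% available Cl: 723.4 / 0.896 = 807.4 g.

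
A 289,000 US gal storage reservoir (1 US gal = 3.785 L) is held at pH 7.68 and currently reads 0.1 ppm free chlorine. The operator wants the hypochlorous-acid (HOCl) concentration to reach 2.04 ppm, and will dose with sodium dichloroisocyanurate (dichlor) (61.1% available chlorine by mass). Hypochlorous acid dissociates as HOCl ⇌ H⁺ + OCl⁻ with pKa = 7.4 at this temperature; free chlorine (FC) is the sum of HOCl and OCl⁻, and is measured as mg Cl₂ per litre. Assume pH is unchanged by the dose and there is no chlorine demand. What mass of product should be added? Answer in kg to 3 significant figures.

Volume: 289,000 US gal × 3.785 L/gal = 1,093,865 L.
[OCl⁻]/[HOCl] = 10^(pH − pKa) = 10^(7.68 − 7.4) = 1.905; fraction as HOCl = 1/(1 + 1.905) = 0.3442.
Free chlorine required for 2.04 ppm HOCl: 2.04 / 0.3442 = 5.927 ppm.
FC to add: 5.927 − 0.1 = 5.827 mg/L as Cl₂.
Cl₂ equivalent: 5.827 mg/L × 1,093,865 L = 6374 g.
Product at 61.1% available Cl: 6374 / 0.611 = 10,430 g.

10.4 kg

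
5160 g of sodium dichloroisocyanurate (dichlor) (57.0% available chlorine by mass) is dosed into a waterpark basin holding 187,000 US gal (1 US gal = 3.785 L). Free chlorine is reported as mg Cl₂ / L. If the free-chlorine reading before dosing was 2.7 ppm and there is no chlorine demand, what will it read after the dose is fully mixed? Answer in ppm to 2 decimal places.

6.86 ppm

Volume: 187,000 US gal × 3.785 L/gal = 707,795 L.
Available chlorine delivered: 5160 g × 0.57 = 2941 g as Cl₂.
Concentration rise: 2941 g / 707,795 L = 4.155 mg/L = 4.16 ppm.
Final FC: 2.7 + 4.16 = 6.86 ppm.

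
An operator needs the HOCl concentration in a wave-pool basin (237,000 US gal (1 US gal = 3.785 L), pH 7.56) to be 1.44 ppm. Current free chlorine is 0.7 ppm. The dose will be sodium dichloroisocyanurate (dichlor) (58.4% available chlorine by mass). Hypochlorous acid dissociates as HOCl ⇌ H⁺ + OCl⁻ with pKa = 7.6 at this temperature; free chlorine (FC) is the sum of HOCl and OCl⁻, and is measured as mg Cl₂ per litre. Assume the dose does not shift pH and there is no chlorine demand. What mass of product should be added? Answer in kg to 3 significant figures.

3.15 kg

Volume: 237,000 US gal × 3.785 L/gal = 897,045 L.
[OCl⁻]/[HOCl] = 10^(pH − pKa) = 10^(7.56 − 7.6) = 0.912; fraction as HOCl = 1/(1 + 0.912) = 0.523.
Free chlorine required for 1.44 ppm HOCl: 1.44 / 0.523 = 2.753 ppm.
FC to add: 2.753 − 0.7 = 2.053 mg/L as Cl₂.
Cl₂ equivalent: 2.053 mg/L × 897,045 L = 1842 g.
Product at 58.4% available Cl: 1842 / 0.584 = 3154 g.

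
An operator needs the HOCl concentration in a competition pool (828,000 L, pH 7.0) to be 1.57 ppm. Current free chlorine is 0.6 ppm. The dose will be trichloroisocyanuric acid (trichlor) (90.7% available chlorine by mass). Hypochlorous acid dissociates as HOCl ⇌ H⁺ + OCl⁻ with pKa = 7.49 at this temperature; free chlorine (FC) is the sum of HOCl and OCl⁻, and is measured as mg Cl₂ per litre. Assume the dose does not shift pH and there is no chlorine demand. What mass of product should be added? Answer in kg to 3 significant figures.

1.35 kg

[OCl⁻]/[HOCl] = 10^(pH − pKa) = 10^(7.0 − 7.49) = 0.3236; fraction as HOCl = 1/(1 + 0.3236) = 0.7555.
Free chlorine required for 1.57 ppm HOCl: 1.57 / 0.7555 = 2.078 ppm.
FC to add: 2.078 − 0.6 = 1.478 mg/L as Cl₂.
Cl₂ equivalent: 1.478 mg/L × 828,000 L = 1224 g.
Product at 90.7% available Cl: 1224 / 0.907 = 1349 g.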